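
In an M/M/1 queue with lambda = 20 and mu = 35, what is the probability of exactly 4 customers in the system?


rho = 20/35; P(n) = (1-rho)*rho^n = (1-20/35)*(20/35)^4 = 0.0457

0.0457


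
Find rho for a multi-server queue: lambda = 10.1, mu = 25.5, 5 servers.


rho = lambda / (c * mu) = 10.1 / (5 * 25.5) = 0.0792

0.0792


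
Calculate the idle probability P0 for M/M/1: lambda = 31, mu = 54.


P0 = 1 - rho = 1 - 31/54 = 0.4259

0.4259


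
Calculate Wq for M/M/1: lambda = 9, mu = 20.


rho = 9/20; Wq = rho/(mu - lambda) = 0.0409 hours

0.0409 hours


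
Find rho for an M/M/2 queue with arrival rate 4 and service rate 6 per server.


rho = lambda/(c*mu) = 4/(2*6) = 0.3333

0.3333


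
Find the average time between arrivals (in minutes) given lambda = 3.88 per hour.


Mean interarrival time = 60/lambda = 60/3.88 = 15.46 minutes

15.46 minutes


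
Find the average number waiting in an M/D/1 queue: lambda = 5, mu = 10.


M/D/1: Lq = rho^2 / (2*(1-rho)) where rho = 5/10; Lq = 0.25

0.25


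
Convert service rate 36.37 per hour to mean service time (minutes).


Mean service time = 60/mu = 60/36.37 = 1.65 minutes

1.65 minutes


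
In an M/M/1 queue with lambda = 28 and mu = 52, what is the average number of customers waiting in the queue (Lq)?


rho = 28/52; Lq = rho^2/(1-rho) = 0.63

0.63


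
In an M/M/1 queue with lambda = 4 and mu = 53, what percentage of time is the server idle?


Idle fraction = (1 - rho) * 100 = (1 - 4/53) * 100 = 92.5%

92.5%


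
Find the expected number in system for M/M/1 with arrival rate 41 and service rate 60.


rho = 41/60; L = rho/(1-rho) = 2.16

2.16


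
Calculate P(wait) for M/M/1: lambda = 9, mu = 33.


P(wait) = rho = lambda/mu = 9/33 = 0.2727

0.2727


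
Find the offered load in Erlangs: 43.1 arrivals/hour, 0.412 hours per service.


Offered load a = lambda * E[S] = 43.1 * 0.412 = 17.76 Erlangs

17.76 Erlangs


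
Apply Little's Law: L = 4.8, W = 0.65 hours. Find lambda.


lambda = L / W = 4.8 / 0.65 = 7.38 per hour

7.38 per hour


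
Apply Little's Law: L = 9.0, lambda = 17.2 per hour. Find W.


W = L / lambda = 9.0 / 17.2 = 0.5233 hours

0.5233 hours


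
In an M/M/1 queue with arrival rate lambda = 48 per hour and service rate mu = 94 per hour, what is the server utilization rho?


rho = lambda/mu = 48/94 = 0.5106

0.5106


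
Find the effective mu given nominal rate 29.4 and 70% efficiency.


Effective rate = mu * efficiency = 29.4 * 0.7 = 20.58 per hour

20.58 per hour


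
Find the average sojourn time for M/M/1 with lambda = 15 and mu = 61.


W = 1/(mu - lambda) = 1/(61 - 15) = 0.0217 hours

0.0217 hours


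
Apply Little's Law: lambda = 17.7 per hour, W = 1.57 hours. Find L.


L = lambda * W = 17.7 * 1.57 = 27.79

27.79


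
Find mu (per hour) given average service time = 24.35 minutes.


mu = 60 / avg_service_time = 60 / 24.35 = 2.46 per hour

2.46 per hour


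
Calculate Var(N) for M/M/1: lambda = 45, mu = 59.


rho = 45/59; Var(N) = rho/(1-rho)^2 = 13.55

13.55


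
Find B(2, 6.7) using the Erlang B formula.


B(N,A) = (A^N/N!) / sum(A^k/k!, k=0..N) with N=2, A=6.7 = 0.7446

0.7446


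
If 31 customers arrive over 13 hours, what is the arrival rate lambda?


lambda = total arrivals / time = 31 / 13 = 2.38 per hour

2.38 per hour


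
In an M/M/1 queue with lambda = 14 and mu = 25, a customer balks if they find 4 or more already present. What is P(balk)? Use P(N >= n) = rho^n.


P(N >= 4) = rho^4 = (14/25)^4 = 0.0983

0.0983


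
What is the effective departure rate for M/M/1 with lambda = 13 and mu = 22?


For a stable queue (lambda < mu), throughput = lambda = 13 per hour

13 per hour


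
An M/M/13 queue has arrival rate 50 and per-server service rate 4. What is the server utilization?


rho = lambda/(c*mu) = 50/(13*4) = 0.9615

0.9615


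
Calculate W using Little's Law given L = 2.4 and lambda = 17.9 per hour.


W = L / lambda = 2.4 / 17.9 = 0.1341 hours

0.1341 hours


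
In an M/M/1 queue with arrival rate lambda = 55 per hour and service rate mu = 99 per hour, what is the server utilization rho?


rho = lambda/mu = 55/99 = 0.5556

0.5556


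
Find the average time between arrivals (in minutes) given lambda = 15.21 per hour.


Mean interarrival time = 60/lambda = 60/15.21 = 3.94 minutes

3.94 minutes


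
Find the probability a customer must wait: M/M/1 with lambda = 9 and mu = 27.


P(wait) = rho = lambda/mu = 9/27 = 0.3333

0.3333


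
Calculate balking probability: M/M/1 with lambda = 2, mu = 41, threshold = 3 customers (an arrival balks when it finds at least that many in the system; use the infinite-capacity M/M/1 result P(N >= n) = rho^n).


P(N >= 3) = rho^3 = (2/41)^3 = 0.0001

0.0001


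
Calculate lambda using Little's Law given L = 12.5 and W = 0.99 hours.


lambda = L / W = 12.5 / 0.99 = 12.63 per hour

12.63 per hour


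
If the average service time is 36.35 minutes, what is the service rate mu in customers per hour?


mu = 60 / avg_service_time = 60 / 36.35 = 1.65 per hour

1.65 per hour


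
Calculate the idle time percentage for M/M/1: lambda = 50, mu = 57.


Idle fraction = (1 - rho) * 100 = (1 - 50/57) * 100 = 12.3%

12.3%


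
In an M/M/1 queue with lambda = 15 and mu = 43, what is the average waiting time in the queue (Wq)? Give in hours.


rho = 15/43; Wq = rho/(mu - lambda) = 0.0125 hours

0.0125 hours


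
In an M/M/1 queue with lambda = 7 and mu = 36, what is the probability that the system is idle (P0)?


P0 = 1 - rho = 1 - 7/36 = 0.8056

0.8056


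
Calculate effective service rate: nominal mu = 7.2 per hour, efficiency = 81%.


Effective rate = mu * efficiency = 7.2 * 0.81 = 5.83 per hour

5.83 per hour


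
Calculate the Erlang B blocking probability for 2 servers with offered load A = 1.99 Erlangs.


B(N,A) = (A^N/N!) / sum(A^k/k!, k=0..N) with N=2, A=1.99 = 0.3984

0.3984


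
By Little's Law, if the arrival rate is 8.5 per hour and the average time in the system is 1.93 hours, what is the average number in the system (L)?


L = lambda * W = 8.5 * 1.93 = 16.41

16.41


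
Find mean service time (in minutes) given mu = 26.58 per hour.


Mean service time = 60/mu = 60/26.58 = 2.26 minutes

2.26 minutes


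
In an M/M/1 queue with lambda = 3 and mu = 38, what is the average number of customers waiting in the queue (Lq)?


rho = 3/38; Lq = rho^2/(1-rho) = 0.01

0.01


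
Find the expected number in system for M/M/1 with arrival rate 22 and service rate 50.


rho = 22/50; L = rho/(1-rho) = 0.79

0.79


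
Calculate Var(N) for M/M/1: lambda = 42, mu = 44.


rho = 42/44; Var(N) = rho/(1-rho)^2 = 462.0

462.0


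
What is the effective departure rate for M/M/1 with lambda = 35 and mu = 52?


For a stable queue (lambda < mu), throughput = lambda = 35 per hour

35 per hour


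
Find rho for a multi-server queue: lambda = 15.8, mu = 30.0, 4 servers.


rho = lambda / (c * mu) = 15.8 / (4 * 30.0) = 0.1317

0.1317


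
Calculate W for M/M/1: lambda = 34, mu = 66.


W = 1/(mu - lambda) = 1/(66 - 34) = 0.0313 hours

0.0313 hours


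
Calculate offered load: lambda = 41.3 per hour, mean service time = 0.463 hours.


Offered load a = lambda * E[S] = 41.3 * 0.463 = 19.12 Erlangs

19.12 Erlangs


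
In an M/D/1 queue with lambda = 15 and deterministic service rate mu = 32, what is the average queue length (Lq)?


M/D/1: Lq = rho^2 / (2*(1-rho)) where rho = 15/32; Lq = 0.21

0.21


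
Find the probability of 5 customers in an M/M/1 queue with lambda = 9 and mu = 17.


rho = 9/17; P(n) = (1-rho)*rho^n = (1-9/17)*(9/17)^5 = 0.0196

0.0196


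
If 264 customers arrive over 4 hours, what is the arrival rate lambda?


lambda = total arrivals / time = 264 / 4 = 66.0 per hour

66.0 per hour


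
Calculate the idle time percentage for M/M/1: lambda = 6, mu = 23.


Idle fraction = (1 - rho) * 100 = (1 - 6/23) * 100 = 73.9%

73.9%


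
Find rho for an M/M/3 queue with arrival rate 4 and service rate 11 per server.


rho = lambda/(c*mu) = 4/(3*11) = 0.1212

0.1212


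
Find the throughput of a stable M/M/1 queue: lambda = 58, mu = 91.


For a stable queue (lambda < mu), throughput = lambda = 58 per hour

58 per hour


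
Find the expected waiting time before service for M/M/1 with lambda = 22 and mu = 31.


rho = 22/31; Wq = rho/(mu - lambda) = 0.0789 hours

0.0789 hours


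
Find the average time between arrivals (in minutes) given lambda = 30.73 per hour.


Mean interarrival time = 60/lambda = 60/30.73 = 1.95 minutes

1.95 minutes


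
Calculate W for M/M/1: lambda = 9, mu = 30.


W = 1/(mu - lambda) = 1/(30 - 9) = 0.0476 hours

0.0476 hours


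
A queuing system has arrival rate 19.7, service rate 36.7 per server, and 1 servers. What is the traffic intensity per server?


rho = lambda / (c * mu) = 19.7 / (1 * 36.7) = 0.5368

0.5368


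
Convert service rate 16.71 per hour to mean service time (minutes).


Mean service time = 60/mu = 60/16.71 = 3.59 minutes

3.59 minutes


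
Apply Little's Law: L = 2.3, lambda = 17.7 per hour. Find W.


W = L / lambda = 2.3 / 17.7 = 0.1299 hours

0.1299 hours


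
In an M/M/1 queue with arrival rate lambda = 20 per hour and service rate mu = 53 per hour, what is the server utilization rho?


rho = lambda/mu = 20/53 = 0.3774

0.3774


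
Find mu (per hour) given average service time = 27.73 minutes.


mu = 60 / avg_service_time = 60 / 27.73 = 2.16 per hour

2.16 per hour


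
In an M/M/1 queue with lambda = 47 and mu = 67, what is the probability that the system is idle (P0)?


P0 = 1 - rho = 1 - 47/67 = 0.2985

0.2985


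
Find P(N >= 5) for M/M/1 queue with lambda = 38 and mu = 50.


P(N >= 5) = rho^5 = (38/50)^5 = 0.2536

0.2536


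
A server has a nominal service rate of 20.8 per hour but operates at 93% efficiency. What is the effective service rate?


Effective rate = mu * efficiency = 20.8 * 0.93 = 19.34 per hour

19.34 per hour


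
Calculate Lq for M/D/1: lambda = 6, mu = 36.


M/D/1: Lq = rho^2 / (2*(1-rho)) where rho = 6/36; Lq = 0.02

0.02


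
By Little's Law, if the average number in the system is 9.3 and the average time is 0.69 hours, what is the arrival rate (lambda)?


lambda = L / W = 9.3 / 0.69 = 13.48 per hour

13.48 per hour


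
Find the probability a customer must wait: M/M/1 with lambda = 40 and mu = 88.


P(wait) = rho = lambda/mu = 40/88 = 0.4545

0.4545


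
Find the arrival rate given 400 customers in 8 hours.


lambda = total arrivals / time = 400 / 8 = 50.0 per hour

50.0 per hour


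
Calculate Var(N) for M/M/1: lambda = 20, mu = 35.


rho = 20/35; Var(N) = rho/(1-rho)^2 = 3.11

3.11


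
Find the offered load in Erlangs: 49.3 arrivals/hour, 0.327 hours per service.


Offered load a = lambda * E[S] = 49.3 * 0.327 = 16.12 Erlangs

16.12 Erlangs


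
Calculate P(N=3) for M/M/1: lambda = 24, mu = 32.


rho = 24/32; P(n) = (1-rho)*rho^n = (1-24/32)*(24/32)^3 = 0.1055

0.1055


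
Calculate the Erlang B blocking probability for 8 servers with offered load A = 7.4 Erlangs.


B(N,A) = (A^N/N!) / sum(A^k/k!, k=0..N) with N=8, A=7.4 = 0.2018

0.2018


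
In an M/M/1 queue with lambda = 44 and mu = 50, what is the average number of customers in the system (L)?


rho = 44/50; L = rho/(1-rho) = 7.33

7.33


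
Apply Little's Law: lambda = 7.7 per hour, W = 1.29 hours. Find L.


L = lambda * W = 7.7 * 1.29 = 9.93

9.93


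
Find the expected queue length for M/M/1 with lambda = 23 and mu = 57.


rho = 23/57; Lq = rho^2/(1-rho) = 0.27

0.27


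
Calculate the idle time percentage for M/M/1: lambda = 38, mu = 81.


Idle fraction = (1 - rho) * 100 = (1 - 38/81) * 100 = 53.1%

53.1%


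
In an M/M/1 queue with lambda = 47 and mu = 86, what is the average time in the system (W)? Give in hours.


W = 1/(mu - lambda) = 1/(86 - 47) = 0.0256 hours

0.0256 hours


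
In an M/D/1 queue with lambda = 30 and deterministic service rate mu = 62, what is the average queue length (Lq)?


M/D/1: Lq = rho^2 / (2*(1-rho)) where rho = 30/62; Lq = 0.23

0.23


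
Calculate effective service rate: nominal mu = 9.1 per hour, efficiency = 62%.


Effective rate = mu * efficiency = 9.1 * 0.62 = 5.64 per hour

5.64 per hour


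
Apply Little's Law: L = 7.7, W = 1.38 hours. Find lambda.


lambda = L / W = 7.7 / 1.38 = 5.58 per hour

5.58 per hour


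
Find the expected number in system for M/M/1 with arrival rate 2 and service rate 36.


rho = 2/36; L = rho/(1-rho) = 0.06

0.06


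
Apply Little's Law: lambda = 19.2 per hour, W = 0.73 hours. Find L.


L = lambda * W = 19.2 * 0.73 = 14.02

14.02


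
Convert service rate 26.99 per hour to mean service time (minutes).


Mean service time = 60/mu = 60/26.99 = 2.22 minutes

2.22 minutes


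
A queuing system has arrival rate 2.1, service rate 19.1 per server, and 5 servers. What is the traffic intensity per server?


rho = lambda / (c * mu) = 2.1 / (5 * 19.1) = 0.022

0.022


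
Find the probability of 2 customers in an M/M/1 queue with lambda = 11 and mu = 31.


rho = 11/31; P(n) = (1-rho)*rho^n = (1-11/31)*(11/31)^2 = 0.0812

0.0812


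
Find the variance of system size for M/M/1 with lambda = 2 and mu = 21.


rho = 2/21; Var(N) = rho/(1-rho)^2 = 0.12

0.12


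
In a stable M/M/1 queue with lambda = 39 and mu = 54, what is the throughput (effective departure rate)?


For a stable queue (lambda < mu), throughput = lambda = 39 per hour

39 per hour


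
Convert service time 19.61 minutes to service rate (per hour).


mu = 60 / avg_service_time = 60 / 19.61 = 3.06 per hour

3.06 per hour


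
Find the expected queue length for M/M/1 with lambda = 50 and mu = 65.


rho = 50/65; Lq = rho^2/(1-rho) = 2.56

2.56


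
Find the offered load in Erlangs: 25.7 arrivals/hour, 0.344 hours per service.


Offered load a = lambda * E[S] = 25.7 * 0.344 = 8.84 Erlangs

8.84 Erlangs


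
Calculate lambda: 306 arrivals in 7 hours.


lambda = total arrivals / time = 306 / 7 = 43.71 per hour

43.71 per hour


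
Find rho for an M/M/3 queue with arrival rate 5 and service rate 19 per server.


rho = lambda/(c*mu) = 5/(3*19) = 0.0877

0.0877


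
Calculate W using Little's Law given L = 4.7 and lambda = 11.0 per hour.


W = L / lambda = 4.7 / 11.0 = 0.4273 hours

0.4273 hours


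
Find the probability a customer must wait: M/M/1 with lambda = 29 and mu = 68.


P(wait) = rho = lambda/mu = 29/68 = 0.4265

0.4265


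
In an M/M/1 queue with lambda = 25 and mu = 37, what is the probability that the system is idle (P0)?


P0 = 1 - rho = 1 - 25/37 = 0.3243

0.3243


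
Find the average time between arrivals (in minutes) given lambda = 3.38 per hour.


Mean interarrival time = 60/lambda = 60/3.38 = 17.75 minutes

17.75 minutes


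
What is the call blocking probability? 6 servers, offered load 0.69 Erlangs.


B(N,A) = (A^N/N!) / sum(A^k/k!, k=0..N) with N=6, A=0.69 = 0.0001

0.0001


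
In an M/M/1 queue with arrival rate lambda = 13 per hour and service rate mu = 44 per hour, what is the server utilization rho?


rho = lambda/mu = 13/44 = 0.2955

0.2955


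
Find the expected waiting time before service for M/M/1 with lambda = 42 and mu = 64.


rho = 42/64; Wq = rho/(mu - lambda) = 0.0298 hours

0.0298 hours


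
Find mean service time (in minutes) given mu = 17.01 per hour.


Mean service time = 60/mu = 60/17.01 = 3.53 minutes

3.53 minutes


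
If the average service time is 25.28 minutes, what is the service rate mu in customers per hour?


mu = 60 / avg_service_time = 60 / 25.28 = 2.37 per hour

2.37 per hour


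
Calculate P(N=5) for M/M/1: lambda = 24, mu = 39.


rho = 24/39; P(n) = (1-rho)*rho^n = (1-24/39)*(24/39)^5 = 0.0339

0.0339


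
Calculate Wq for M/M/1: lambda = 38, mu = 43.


rho = 38/43; Wq = rho/(mu - lambda) = 0.1767 hours

0.1767 hours


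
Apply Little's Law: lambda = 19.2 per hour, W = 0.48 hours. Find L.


L = lambda * W = 19.2 * 0.48 = 9.22

9.22


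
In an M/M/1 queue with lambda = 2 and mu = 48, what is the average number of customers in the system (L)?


rho = 2/48; L = rho/(1-rho) = 0.04

0.04


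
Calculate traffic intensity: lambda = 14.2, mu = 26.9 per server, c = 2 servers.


rho = lambda / (c * mu) = 14.2 / (2 * 26.9) = 0.2639

0.2639


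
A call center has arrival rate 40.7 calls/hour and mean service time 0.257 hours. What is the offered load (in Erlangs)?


Offered load a = lambda * E[S] = 40.7 * 0.257 = 10.46 Erlangs

10.46 Erlangs


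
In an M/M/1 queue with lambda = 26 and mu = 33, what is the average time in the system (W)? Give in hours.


W = 1/(mu - lambda) = 1/(33 - 26) = 0.1429 hours

0.1429 hours


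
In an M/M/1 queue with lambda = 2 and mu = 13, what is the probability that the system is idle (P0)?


P0 = 1 - rho = 1 - 2/13 = 0.8462

0.8462


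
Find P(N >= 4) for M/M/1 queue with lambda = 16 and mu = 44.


P(N >= 4) = rho^4 = (16/44)^4 = 0.0175

0.0175


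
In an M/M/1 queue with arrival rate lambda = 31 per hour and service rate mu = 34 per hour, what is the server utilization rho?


rho = lambda/mu = 31/34 = 0.9118

0.9118


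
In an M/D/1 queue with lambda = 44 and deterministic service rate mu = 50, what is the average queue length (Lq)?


M/D/1: Lq = rho^2 / (2*(1-rho)) where rho = 44/50; Lq = 3.23

3.23


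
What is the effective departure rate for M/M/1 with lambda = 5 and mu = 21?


For a stable queue (lambda < mu), throughput = lambda = 5 per hour

5 per hour


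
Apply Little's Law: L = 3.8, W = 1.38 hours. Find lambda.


lambda = L / W = 3.8 / 1.38 = 2.75 per hour

2.75 per hour


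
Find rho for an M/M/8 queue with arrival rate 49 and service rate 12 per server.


rho = lambda/(c*mu) = 49/(8*12) = 0.5104

0.5104


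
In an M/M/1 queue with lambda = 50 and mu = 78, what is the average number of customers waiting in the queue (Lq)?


rho = 50/78; Lq = rho^2/(1-rho) = 1.14

1.14


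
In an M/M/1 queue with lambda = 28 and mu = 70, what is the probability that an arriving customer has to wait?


P(wait) = rho = lambda/mu = 28/70 = 0.4

0.4


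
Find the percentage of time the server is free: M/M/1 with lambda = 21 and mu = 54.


Idle fraction = (1 - rho) * 100 = (1 - 21/54) * 100 = 61.1%

61.1%


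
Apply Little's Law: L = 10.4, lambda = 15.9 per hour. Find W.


W = L / lambda = 10.4 / 15.9 = 0.6541 hours

0.6541 hours


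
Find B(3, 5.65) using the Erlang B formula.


B(N,A) = (A^N/N!) / sum(A^k/k!, k=0..N) with N=3, A=5.65 = 0.5707

0.5707


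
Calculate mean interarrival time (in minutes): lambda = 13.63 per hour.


Mean interarrival time = 60/lambda = 60/13.63 = 4.4 minutes

4.4 minutes


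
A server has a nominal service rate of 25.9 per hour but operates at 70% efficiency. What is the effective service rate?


Effective rate = mu * efficiency = 25.9 * 0.7 = 18.13 per hour

18.13 per hour


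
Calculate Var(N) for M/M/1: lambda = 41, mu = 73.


rho = 41/73; Var(N) = rho/(1-rho)^2 = 2.92

2.92


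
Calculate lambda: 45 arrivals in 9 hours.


lambda = total arrivals / time = 45 / 9 = 5.0 per hour

5.0 per hour


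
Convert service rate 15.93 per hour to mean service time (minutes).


Mean service time = 60/mu = 60/15.93 = 3.77 minutes

3.77 minutes


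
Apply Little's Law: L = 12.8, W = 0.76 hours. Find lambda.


lambda = L / W = 12.8 / 0.76 = 16.84 per hour

16.84 per hour


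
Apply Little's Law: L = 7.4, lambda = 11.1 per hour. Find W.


W = L / lambda = 7.4 / 11.1 = 0.6667 hours

0.6667 hours


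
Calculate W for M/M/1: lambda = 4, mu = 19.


W = 1/(mu - lambda) = 1/(19 - 4) = 0.0667 hours

0.0667 hours


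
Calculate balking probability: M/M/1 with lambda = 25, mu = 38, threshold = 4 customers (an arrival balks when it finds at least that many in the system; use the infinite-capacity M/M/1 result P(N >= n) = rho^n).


P(N >= 4) = rho^4 = (25/38)^4 = 0.1873

0.1873


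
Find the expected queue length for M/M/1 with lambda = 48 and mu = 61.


rho = 48/61; Lq = rho^2/(1-rho) = 2.91

2.91


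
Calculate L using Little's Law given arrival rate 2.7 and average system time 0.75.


L = lambda * W = 2.7 * 0.75 = 2.03

2.03


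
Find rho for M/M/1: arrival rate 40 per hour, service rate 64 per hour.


rho = lambda/mu = 40/64 = 0.625

0.625


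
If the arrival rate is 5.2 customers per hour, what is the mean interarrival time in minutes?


Mean interarrival time = 60/lambda = 60/5.2 = 11.54 minutes

11.54 minutes


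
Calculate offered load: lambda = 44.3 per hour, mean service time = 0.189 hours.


Offered load a = lambda * E[S] = 44.3 * 0.189 = 8.37 Erlangs

8.37 Erlangs


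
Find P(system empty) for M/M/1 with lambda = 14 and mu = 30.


P0 = 1 - rho = 1 - 14/30 = 0.5333

0.5333


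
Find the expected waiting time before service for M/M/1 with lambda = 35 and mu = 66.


rho = 35/66; Wq = rho/(mu - lambda) = 0.0171 hours

0.0171 hours


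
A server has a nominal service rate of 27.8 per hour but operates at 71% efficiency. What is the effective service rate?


Effective rate = mu * efficiency = 27.8 * 0.71 = 19.74 per hour

19.74 per hour


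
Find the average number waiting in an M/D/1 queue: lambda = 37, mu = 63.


M/D/1: Lq = rho^2 / (2*(1-rho)) where rho = 37/63; Lq = 0.42

0.42


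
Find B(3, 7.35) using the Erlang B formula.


B(N,A) = (A^N/N!) / sum(A^k/k!, k=0..N) with N=3, A=7.35 = 0.6517

0.6517


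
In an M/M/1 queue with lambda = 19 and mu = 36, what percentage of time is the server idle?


Idle fraction = (1 - rho) * 100 = (1 - 19/36) * 100 = 47.2%

47.2%


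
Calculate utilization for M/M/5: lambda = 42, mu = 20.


rho = lambda/(c*mu) = 42/(5*20) = 0.42

0.42


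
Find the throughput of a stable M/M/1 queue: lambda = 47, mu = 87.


For a stable queue (lambda < mu), throughput = lambda = 47 per hour

47 per hour


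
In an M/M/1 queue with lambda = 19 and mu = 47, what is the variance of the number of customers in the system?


rho = 19/47; Var(N) = rho/(1-rho)^2 = 1.14

1.14


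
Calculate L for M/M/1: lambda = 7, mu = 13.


rho = 7/13; L = rho/(1-rho) = 1.17

1.17


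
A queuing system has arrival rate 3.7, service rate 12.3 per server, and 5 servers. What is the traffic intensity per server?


rho = lambda / (c * mu) = 3.7 / (5 * 12.3) = 0.0602

0.0602


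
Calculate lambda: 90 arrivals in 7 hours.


lambda = total arrivals / time = 90 / 7 = 12.86 per hour

12.86 per hour


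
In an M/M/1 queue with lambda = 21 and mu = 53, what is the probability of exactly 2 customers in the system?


rho = 21/53; P(n) = (1-rho)*rho^n = (1-21/53)*(21/53)^2 = 0.0948

0.0948


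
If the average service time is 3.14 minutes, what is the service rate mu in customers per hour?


mu = 60 / avg_service_time = 60 / 3.14 = 19.11 per hour

19.11 per hour


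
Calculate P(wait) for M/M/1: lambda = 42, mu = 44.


P(wait) = rho = lambda/mu = 42/44 = 0.9545

0.9545


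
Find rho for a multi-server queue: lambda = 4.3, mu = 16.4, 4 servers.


rho = lambda / (c * mu) = 4.3 / (4 * 16.4) = 0.0655

0.0655


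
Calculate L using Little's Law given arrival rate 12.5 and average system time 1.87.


L = lambda * W = 12.5 * 1.87 = 23.38

23.38


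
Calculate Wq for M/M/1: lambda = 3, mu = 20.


rho = 3/20; Wq = rho/(mu - lambda) = 0.0088 hours

0.0088 hours


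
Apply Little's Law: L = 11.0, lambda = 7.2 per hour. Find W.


W = L / lambda = 11.0 / 7.2 = 1.5278 hours

1.5278 hours


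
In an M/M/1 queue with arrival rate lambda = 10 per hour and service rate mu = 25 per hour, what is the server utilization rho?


rho = lambda/mu = 10/25 = 0.4

0.4


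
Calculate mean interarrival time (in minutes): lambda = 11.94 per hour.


Mean interarrival time = 60/lambda = 60/11.94 = 5.03 minutes

5.03 minutes


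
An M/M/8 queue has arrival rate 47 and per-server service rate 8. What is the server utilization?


rho = lambda/(c*mu) = 47/(8*8) = 0.7344

0.7344


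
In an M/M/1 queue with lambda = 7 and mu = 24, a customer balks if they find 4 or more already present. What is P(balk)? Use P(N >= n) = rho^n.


P(N >= 4) = rho^4 = (7/24)^4 = 0.0072

0.0072


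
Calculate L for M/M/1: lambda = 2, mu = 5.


rho = 2/5; L = rho/(1-rho) = 0.67

0.67


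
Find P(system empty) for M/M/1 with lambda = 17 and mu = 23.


P0 = 1 - rho = 1 - 17/23 = 0.2609

0.2609


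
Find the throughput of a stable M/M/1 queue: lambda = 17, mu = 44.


For a stable queue (lambda < mu), throughput = lambda = 17 per hour

17 per hour


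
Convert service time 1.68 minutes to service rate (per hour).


mu = 60 / avg_service_time = 60 / 1.68 = 35.71 per hour

35.71 per hour


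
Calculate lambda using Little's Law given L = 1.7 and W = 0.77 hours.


lambda = L / W = 1.7 / 0.77 = 2.21 per hour

2.21 per hour


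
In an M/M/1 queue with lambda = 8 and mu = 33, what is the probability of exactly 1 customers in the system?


rho = 8/33; P(n) = (1-rho)*rho^n = (1-8/33)*(8/33)^1 = 0.1837

0.1837


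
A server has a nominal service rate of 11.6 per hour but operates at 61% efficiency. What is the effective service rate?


Effective rate = mu * efficiency = 11.6 * 0.61 = 7.08 per hour

7.08 per hour


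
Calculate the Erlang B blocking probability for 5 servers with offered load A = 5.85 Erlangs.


B(N,A) = (A^N/N!) / sum(A^k/k!, k=0..N) with N=5, A=5.85 = 0.3498

0.3498


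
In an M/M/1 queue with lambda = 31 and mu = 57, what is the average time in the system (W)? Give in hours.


W = 1/(mu - lambda) = 1/(57 - 31) = 0.0385 hours

0.0385 hours


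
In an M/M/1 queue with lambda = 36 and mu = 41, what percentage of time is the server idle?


Idle fraction = (1 - rho) * 100 = (1 - 36/41) * 100 = 12.2%

12.2%


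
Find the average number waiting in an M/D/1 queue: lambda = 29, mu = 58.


M/D/1: Lq = rho^2 / (2*(1-rho)) where rho = 29/58; Lq = 0.25

0.25


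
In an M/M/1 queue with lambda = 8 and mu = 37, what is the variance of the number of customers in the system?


rho = 8/37; Var(N) = rho/(1-rho)^2 = 0.35

0.35


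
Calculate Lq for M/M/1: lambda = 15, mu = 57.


rho = 15/57; Lq = rho^2/(1-rho) = 0.09

0.09


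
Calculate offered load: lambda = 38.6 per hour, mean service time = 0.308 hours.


Offered load a = lambda * E[S] = 38.6 * 0.308 = 11.89 Erlangs

11.89 Erlangs


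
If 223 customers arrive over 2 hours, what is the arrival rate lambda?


lambda = total arrivals / time = 223 / 2 = 111.5 per hour

111.5 per hour


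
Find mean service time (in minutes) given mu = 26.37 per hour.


Mean service time = 60/mu = 60/26.37 = 2.28 minutes

2.28 minutes


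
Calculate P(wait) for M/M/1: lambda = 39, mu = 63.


P(wait) = rho = lambda/mu = 39/63 = 0.619

0.619


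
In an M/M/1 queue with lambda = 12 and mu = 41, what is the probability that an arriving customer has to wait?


P(wait) = rho = lambda/mu = 12/41 = 0.2927

0.2927


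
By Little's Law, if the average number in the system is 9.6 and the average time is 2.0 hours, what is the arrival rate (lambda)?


lambda = L / W = 9.6 / 2.0 = 4.8 per hour

4.8 per hour


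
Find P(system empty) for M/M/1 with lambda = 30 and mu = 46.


P0 = 1 - rho = 1 - 30/46 = 0.3478

0.3478


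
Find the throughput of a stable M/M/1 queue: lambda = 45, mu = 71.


For a stable queue (lambda < mu), throughput = lambda = 45 per hour

45 per hour


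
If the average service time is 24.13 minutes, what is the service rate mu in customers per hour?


mu = 60 / avg_service_time = 60 / 24.13 = 2.49 per hour

2.49 per hour


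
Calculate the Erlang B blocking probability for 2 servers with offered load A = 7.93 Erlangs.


B(N,A) = (A^N/N!) / sum(A^k/k!, k=0..N) with N=2, A=7.93 = 0.7788

0.7788


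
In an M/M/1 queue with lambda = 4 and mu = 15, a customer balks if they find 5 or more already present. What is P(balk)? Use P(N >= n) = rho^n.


P(N >= 5) = rho^5 = (4/15)^5 = 0.0013

0.0013


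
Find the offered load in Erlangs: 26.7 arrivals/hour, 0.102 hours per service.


Offered load a = lambda * E[S] = 26.7 * 0.102 = 2.72 Erlangs

2.72 Erlangs


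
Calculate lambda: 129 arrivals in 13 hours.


lambda = total arrivals / time = 129 / 13 = 9.92 per hour

9.92 per hour


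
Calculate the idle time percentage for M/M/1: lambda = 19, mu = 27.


Idle fraction = (1 - rho) * 100 = (1 - 19/27) * 100 = 29.6%

29.6%


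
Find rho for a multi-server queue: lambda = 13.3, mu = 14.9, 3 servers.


rho = lambda / (c * mu) = 13.3 / (3 * 14.9) = 0.2975

0.2975


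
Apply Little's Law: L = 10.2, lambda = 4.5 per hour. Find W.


W = L / lambda = 10.2 / 4.5 = 2.2667 hours

2.2667 hours


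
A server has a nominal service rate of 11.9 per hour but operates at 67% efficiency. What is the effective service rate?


Effective rate = mu * efficiency = 11.9 * 0.67 = 7.97 per hour

7.97 per hour


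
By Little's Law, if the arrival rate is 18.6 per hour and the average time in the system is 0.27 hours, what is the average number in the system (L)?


L = lambda * W = 18.6 * 0.27 = 5.02

5.02


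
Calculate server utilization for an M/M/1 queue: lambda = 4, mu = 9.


rho = lambda/mu = 4/9 = 0.4444

0.4444


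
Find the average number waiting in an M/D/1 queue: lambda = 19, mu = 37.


M/D/1: Lq = rho^2 / (2*(1-rho)) where rho = 19/37; Lq = 0.27

0.27


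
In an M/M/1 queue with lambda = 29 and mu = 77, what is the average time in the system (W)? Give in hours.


W = 1/(mu - lambda) = 1/(77 - 29) = 0.0208 hours

0.0208 hours


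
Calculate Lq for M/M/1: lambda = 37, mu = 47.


rho = 37/47; Lq = rho^2/(1-rho) = 2.91

2.91


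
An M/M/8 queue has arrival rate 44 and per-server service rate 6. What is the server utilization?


rho = lambda/(c*mu) = 44/(8*6) = 0.9167

0.9167


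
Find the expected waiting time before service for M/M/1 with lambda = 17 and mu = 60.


rho = 17/60; Wq = rho/(mu - lambda) = 0.0066 hours

0.0066 hours


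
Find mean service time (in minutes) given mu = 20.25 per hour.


Mean service time = 60/mu = 60/20.25 = 2.96 minutes

2.96 minutes


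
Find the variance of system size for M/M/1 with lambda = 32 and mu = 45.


rho = 32/45; Var(N) = rho/(1-rho)^2 = 8.52

8.52


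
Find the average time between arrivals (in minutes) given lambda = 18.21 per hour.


Mean interarrival time = 60/lambda = 60/18.21 = 3.29 minutes

3.29 minutes


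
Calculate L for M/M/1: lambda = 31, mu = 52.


rho = 31/52; L = rho/(1-rho) = 1.48

1.48


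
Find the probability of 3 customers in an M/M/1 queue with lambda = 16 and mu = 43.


rho = 16/43; P(n) = (1-rho)*rho^n = (1-16/43)*(16/43)^3 = 0.0323

0.0323


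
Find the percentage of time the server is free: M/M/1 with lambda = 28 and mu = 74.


Idle fraction = (1 - rho) * 100 = (1 - 28/74) * 100 = 62.2%

62.2%


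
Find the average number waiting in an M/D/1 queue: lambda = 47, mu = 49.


M/D/1: Lq = rho^2 / (2*(1-rho)) where rho = 47/49; Lq = 11.27

11.27


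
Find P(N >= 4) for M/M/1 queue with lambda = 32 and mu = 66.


P(N >= 4) = rho^4 = (32/66)^4 = 0.0553

0.0553


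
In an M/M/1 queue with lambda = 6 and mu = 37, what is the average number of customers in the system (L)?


rho = 6/37; L = rho/(1-rho) = 0.19

0.19


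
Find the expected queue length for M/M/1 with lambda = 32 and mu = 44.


rho = 32/44; Lq = rho^2/(1-rho) = 1.94

1.94


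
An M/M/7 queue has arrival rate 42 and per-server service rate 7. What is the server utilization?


rho = lambda/(c*mu) = 42/(7*7) = 0.8571

0.8571


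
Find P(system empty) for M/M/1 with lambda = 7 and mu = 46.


P0 = 1 - rho = 1 - 7/46 = 0.8478

0.8478


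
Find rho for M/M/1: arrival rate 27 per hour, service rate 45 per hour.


rho = lambda/mu = 27/45 = 0.6

0.6


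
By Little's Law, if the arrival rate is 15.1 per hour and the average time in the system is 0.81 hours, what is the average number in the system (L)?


L = lambda * W = 15.1 * 0.81 = 12.23

12.23


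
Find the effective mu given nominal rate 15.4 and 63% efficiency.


Effective rate = mu * efficiency = 15.4 * 0.63 = 9.7 per hour

9.7 per hour


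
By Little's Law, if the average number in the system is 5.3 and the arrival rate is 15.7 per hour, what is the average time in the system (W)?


W = L / lambda = 5.3 / 15.7 = 0.3376 hours

0.3376 hours


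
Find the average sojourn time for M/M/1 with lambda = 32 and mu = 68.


W = 1/(mu - lambda) = 1/(68 - 32) = 0.0278 hours

0.0278 hours


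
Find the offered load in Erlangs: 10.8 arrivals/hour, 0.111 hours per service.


Offered load a = lambda * E[S] = 10.8 * 0.111 = 1.2 Erlangs

1.2 Erlangs


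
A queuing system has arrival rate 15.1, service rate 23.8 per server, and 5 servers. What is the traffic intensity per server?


rho = lambda / (c * mu) = 15.1 / (5 * 23.8) = 0.1269

0.1269


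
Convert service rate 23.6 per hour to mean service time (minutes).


Mean service time = 60/mu = 60/23.6 = 2.54 minutes

2.54 minutes


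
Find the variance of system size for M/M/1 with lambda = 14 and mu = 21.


rho = 14/21; Var(N) = rho/(1-rho)^2 = 6.0

6.0


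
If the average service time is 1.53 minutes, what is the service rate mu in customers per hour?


mu = 60 / avg_service_time = 60 / 1.53 = 39.22 per hour

39.22 per hour


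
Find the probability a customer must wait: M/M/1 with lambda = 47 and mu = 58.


P(wait) = rho = lambda/mu = 47/58 = 0.8103

0.8103


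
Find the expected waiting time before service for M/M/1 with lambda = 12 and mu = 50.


rho = 12/50; Wq = rho/(mu - lambda) = 0.0063 hours

0.0063 hours


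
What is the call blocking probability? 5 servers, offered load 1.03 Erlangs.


B(N,A) = (A^N/N!) / sum(A^k/k!, k=0..N) with N=5, A=1.03 = 0.0035

0.0035


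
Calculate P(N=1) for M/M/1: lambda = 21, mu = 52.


rho = 21/52; P(n) = (1-rho)*rho^n = (1-21/52)*(21/52)^1 = 0.2408

0.2408


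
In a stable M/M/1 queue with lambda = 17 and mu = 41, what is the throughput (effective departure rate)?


For a stable queue (lambda < mu), throughput = lambda = 17 per hour

17 per hour


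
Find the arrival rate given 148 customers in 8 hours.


lambda = total arrivals / time = 148 / 8 = 18.5 per hour

18.5 per hour


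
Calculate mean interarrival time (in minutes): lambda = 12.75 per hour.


Mean interarrival time = 60/lambda = 60/12.75 = 4.71 minutes

4.71 minutes


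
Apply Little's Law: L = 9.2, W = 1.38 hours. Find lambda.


lambda = L / W = 9.2 / 1.38 = 6.67 per hour

6.67 per hour


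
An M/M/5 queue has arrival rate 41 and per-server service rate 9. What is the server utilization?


rho = lambda/(c*mu) = 41/(5*9) = 0.9111

0.9111


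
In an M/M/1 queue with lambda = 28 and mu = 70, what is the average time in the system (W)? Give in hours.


W = 1/(mu - lambda) = 1/(70 - 28) = 0.0238 hours

0.0238 hours


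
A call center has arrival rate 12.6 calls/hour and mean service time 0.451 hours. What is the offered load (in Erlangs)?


Offered load a = lambda * E[S] = 12.6 * 0.451 = 5.68 Erlangs

5.68 Erlangs


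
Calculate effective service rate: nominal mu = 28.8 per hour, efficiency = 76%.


Effective rate = mu * efficiency = 28.8 * 0.76 = 21.89 per hour

21.89 per hour


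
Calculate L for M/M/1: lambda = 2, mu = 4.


rho = 2/4; L = rho/(1-rho) = 1.0

1.0


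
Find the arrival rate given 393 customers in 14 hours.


lambda = total arrivals / time = 393 / 14 = 28.07 per hour

28.07 per hour


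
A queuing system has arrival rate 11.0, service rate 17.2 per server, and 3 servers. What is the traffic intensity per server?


rho = lambda / (c * mu) = 11.0 / (3 * 17.2) = 0.2132

0.2132


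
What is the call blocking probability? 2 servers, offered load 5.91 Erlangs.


B(N,A) = (A^N/N!) / sum(A^k/k!, k=0..N) with N=2, A=5.91 = 0.7165

0.7165


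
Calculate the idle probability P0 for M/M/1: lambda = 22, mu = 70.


P0 = 1 - rho = 1 - 22/70 = 0.6857

0.6857


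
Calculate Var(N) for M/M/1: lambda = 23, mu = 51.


rho = 23/51; Var(N) = rho/(1-rho)^2 = 1.5

1.5


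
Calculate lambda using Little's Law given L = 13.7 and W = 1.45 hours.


lambda = L / W = 13.7 / 1.45 = 9.45 per hour

9.45 per hour


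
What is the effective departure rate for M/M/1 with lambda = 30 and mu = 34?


For a stable queue (lambda < mu), throughput = lambda = 30 per hour

30 per hour


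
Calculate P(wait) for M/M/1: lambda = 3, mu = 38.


P(wait) = rho = lambda/mu = 3/38 = 0.0789

0.0789


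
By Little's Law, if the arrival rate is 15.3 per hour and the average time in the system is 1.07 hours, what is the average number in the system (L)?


L = lambda * W = 15.3 * 1.07 = 16.37

16.37


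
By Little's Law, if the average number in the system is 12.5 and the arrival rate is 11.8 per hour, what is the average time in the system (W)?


W = L / lambda = 12.5 / 11.8 = 1.0593 hours

1.0593 hours


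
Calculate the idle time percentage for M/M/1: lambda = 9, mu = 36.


Idle fraction = (1 - rho) * 100 = (1 - 9/36) * 100 = 75.0%

75.0%


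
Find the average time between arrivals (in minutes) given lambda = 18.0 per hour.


Mean interarrival time = 60/lambda = 60/18.0 = 3.33 minutes

3.33 minutes


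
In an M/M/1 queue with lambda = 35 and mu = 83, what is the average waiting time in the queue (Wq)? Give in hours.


rho = 35/83; Wq = rho/(mu - lambda) = 0.0088 hours

0.0088 hours


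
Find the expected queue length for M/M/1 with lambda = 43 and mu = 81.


rho = 43/81; Lq = rho^2/(1-rho) = 0.6

0.6


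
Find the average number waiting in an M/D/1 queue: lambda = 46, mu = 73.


M/D/1: Lq = rho^2 / (2*(1-rho)) where rho = 46/73; Lq = 0.54

0.54


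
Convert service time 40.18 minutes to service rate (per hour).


mu = 60 / avg_service_time = 60 / 40.18 = 1.49 per hour

1.49 per hour


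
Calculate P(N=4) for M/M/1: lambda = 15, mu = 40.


rho = 15/40; P(n) = (1-rho)*rho^n = (1-15/40)*(15/40)^4 = 0.0124

0.0124


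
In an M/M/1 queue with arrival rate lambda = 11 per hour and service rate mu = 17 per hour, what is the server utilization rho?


rho = lambda/mu = 11/17 = 0.6471

0.6471


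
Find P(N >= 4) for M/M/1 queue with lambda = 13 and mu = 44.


P(N >= 4) = rho^4 = (13/44)^4 = 0.0076

0.0076


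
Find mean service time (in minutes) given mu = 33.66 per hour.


Mean service time = 60/mu = 60/33.66 = 1.78 minutes

1.78 minutes


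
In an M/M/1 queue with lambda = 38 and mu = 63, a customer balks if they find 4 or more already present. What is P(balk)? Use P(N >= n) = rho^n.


P(N >= 4) = rho^4 = (38/63)^4 = 0.1324

0.1324


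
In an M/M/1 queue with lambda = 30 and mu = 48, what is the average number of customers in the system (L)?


rho = 30/48; L = rho/(1-rho) = 1.67

1.67
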